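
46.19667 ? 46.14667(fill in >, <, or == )>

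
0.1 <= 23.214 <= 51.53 True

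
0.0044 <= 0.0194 True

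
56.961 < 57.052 True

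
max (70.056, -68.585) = 70.056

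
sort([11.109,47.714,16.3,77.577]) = [11.109,16.3,47.714,77.577]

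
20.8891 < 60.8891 True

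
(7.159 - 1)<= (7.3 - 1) True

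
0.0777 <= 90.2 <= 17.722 False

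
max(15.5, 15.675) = 15.675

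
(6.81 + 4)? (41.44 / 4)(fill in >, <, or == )>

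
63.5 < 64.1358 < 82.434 True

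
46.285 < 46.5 True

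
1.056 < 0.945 False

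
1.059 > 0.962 True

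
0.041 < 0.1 True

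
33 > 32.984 True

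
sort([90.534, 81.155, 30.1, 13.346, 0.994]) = [0.994, 13.346, 30.1, 81.155, 90.534]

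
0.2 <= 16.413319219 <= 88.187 True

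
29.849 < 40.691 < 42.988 True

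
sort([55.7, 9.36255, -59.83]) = [-59.83, 9.36255, 55.7]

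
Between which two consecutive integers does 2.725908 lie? 2 and 3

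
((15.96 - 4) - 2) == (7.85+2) False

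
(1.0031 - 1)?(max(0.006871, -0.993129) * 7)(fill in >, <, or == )<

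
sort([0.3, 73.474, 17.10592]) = [0.3, 17.10592, 73.474]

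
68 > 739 False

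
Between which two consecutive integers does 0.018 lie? 0 and 1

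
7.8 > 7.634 True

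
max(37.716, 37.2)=37.716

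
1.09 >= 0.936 True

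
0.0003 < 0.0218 True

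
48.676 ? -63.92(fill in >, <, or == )>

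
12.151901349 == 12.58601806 False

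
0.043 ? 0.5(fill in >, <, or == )<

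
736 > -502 True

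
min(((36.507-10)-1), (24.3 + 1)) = 25.3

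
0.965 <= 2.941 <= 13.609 True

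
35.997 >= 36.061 False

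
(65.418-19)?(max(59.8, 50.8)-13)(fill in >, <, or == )<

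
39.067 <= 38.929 False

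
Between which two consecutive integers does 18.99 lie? 18 and 19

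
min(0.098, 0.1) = 0.098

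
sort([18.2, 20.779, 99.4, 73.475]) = [18.2, 20.779, 73.475, 99.4]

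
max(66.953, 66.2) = 66.953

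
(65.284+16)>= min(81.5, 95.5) False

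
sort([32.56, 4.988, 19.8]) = [4.988, 19.8, 32.56]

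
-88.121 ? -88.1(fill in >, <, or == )<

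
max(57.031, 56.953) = 57.031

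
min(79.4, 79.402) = 79.4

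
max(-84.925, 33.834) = 33.834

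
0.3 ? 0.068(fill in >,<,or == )>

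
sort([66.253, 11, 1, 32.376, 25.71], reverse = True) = [66.253, 32.376, 25.71, 11, 1]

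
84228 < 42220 False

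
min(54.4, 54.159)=54.159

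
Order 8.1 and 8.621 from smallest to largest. 8.1, 8.621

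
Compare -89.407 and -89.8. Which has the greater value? -89.407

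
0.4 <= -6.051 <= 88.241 False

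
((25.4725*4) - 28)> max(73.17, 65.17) True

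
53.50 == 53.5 True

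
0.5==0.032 False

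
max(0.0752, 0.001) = 0.0752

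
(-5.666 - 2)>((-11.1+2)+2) False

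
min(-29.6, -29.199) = -29.6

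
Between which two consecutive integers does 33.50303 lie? 33 and 34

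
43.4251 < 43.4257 True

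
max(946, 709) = 946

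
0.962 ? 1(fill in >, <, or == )<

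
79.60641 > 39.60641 True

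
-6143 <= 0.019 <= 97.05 True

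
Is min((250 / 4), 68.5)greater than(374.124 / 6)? Yes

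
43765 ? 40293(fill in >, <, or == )>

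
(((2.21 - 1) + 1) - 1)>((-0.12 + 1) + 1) False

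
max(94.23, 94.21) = 94.23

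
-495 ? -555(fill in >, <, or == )>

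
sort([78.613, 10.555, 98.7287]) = [10.555, 78.613, 98.7287]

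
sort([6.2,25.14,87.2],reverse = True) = [87.2,25.14,6.2]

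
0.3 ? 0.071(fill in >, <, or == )>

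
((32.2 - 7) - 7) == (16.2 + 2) True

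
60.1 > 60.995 False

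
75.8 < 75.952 True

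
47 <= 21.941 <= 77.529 False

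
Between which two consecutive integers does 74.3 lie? 74 and 75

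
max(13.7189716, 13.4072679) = 13.7189716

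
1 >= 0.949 True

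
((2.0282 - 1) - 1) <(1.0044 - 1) False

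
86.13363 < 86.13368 True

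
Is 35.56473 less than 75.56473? Yes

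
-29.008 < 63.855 True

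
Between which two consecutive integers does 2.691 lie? 2 and 3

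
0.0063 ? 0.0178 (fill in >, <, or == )<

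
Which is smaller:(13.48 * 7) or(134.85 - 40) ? (13.48 * 7)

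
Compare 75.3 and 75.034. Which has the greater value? 75.3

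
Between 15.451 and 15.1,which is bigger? 15.451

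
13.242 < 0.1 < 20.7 False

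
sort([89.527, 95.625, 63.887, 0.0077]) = [0.0077, 63.887, 89.527, 95.625]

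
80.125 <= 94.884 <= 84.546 False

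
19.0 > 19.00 False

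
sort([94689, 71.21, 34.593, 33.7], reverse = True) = [94689, 71.21, 34.593, 33.7]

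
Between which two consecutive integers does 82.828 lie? 82 and 83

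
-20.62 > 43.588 False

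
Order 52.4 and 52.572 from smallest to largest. 52.4, 52.572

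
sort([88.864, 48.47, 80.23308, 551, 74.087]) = [48.47, 74.087, 80.23308, 88.864, 551]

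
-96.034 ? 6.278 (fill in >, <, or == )<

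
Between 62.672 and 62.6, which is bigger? 62.672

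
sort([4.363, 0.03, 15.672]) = [0.03, 4.363, 15.672]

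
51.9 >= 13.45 True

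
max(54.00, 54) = 54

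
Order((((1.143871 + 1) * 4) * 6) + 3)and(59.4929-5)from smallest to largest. ((((1.143871 + 1) * 4) * 6) + 3),(59.4929-5)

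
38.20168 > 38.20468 False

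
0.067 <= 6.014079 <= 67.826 True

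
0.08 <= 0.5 True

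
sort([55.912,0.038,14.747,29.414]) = [0.038,14.747,29.414,55.912]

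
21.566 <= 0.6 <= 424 False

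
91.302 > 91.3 True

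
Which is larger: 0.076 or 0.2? 0.2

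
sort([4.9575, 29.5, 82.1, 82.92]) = [4.9575, 29.5, 82.1, 82.92]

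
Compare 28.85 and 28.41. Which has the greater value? 28.85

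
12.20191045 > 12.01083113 True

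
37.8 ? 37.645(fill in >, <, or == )>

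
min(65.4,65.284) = 65.284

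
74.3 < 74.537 True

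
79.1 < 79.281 True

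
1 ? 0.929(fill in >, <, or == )>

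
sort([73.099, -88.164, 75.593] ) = [-88.164, 73.099, 75.593]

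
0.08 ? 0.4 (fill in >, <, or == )<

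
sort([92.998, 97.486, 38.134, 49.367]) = [38.134, 49.367, 92.998, 97.486]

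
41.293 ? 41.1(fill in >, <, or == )>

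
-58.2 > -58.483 True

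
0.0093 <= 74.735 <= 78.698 True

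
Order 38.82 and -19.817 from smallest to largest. -19.817,38.82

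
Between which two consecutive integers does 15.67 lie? 15 and 16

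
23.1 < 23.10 False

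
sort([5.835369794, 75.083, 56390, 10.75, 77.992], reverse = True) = [56390, 77.992, 75.083, 10.75, 5.835369794]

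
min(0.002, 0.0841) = 0.002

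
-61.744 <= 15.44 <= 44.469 True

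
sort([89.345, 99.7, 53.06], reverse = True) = [99.7, 89.345, 53.06]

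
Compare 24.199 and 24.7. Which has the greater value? 24.7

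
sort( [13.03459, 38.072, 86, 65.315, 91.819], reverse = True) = [91.819, 86, 65.315, 38.072, 13.03459]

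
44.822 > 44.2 True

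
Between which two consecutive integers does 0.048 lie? 0 and 1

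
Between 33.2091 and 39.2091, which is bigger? 39.2091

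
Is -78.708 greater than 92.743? No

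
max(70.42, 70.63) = 70.63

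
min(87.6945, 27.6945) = 27.6945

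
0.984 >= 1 False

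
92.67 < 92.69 True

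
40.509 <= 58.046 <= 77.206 True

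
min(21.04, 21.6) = 21.04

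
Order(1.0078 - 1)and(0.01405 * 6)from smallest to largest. (1.0078 - 1), (0.01405 * 6)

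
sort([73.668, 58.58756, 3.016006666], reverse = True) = [73.668, 58.58756, 3.016006666]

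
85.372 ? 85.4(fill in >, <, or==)<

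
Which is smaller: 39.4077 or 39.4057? 39.4057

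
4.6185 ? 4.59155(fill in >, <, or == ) >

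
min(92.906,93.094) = 92.906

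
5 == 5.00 True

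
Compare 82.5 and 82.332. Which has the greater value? 82.5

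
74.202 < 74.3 True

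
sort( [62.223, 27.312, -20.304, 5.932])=[-20.304, 5.932, 27.312, 62.223]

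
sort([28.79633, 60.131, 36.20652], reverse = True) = [60.131, 36.20652, 28.79633]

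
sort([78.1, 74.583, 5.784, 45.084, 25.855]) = [5.784, 25.855, 45.084, 74.583, 78.1]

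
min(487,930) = 487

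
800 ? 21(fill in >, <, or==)>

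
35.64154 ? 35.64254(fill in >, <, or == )<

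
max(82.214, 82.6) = 82.6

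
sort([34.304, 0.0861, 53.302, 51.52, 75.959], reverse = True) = [75.959, 53.302, 51.52, 34.304, 0.0861]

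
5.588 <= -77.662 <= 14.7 False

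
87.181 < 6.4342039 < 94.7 False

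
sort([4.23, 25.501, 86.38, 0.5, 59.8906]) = [0.5, 4.23, 25.501, 59.8906, 86.38]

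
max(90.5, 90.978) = 90.978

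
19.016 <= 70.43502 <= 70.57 True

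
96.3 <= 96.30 True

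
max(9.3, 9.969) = 9.969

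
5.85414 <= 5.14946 False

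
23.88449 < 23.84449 False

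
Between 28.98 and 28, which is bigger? 28.98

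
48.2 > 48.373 False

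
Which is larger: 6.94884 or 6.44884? 6.94884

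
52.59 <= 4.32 False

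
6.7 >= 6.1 True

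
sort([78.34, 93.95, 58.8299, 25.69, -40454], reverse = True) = [93.95, 78.34, 58.8299, 25.69, -40454]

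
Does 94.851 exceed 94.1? Yes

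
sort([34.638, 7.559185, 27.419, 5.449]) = [5.449, 7.559185, 27.419, 34.638]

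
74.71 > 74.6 True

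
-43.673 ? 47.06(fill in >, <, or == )<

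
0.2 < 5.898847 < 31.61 True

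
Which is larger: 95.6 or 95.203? 95.6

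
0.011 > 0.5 False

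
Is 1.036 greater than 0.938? Yes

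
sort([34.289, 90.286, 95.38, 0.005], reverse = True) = [95.38, 90.286, 34.289, 0.005]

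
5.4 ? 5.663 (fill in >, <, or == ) <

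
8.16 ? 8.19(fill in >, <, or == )<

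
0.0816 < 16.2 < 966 True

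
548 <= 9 False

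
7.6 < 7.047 False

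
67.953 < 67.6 False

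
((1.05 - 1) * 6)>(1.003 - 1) True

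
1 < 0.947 False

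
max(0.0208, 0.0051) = 0.0208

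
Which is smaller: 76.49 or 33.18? 33.18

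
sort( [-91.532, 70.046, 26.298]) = [-91.532, 26.298, 70.046]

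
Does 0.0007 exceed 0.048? No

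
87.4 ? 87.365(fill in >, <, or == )>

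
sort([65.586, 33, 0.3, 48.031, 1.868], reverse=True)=[65.586, 48.031, 33, 1.868, 0.3]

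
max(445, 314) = 445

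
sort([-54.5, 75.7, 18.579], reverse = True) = [75.7, 18.579, -54.5]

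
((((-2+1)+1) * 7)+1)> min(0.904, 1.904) True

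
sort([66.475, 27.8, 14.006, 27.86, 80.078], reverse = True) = [80.078, 66.475, 27.86, 27.8, 14.006]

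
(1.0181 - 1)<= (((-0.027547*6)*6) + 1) False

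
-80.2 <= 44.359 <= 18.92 False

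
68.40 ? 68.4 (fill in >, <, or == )==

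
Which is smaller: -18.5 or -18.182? -18.5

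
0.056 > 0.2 False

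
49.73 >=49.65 True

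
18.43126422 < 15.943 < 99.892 False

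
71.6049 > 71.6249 False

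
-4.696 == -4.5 False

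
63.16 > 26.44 True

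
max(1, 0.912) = 1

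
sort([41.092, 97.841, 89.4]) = [41.092, 89.4, 97.841]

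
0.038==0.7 False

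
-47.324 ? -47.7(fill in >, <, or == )>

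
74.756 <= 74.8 True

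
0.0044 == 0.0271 False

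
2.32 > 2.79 False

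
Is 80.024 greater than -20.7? Yes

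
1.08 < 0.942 False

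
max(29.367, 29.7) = 29.7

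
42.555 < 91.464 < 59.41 False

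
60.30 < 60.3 False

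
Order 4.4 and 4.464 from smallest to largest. 4.4, 4.464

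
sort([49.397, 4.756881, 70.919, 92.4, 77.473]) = [4.756881, 49.397, 70.919, 77.473, 92.4]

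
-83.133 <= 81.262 True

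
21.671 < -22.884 False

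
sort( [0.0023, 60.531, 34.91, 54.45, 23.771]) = [0.0023, 23.771, 34.91, 54.45, 60.531]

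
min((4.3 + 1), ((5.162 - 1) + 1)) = 5.162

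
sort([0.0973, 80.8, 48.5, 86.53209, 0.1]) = [0.0973, 0.1, 48.5, 80.8, 86.53209]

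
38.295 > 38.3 False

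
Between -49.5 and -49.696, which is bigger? -49.5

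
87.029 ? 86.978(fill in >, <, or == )>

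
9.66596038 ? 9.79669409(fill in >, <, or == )<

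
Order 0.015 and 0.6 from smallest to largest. 0.015, 0.6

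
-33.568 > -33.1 False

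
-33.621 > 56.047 False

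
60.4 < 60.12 False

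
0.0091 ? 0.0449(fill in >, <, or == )<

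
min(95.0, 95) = 95.0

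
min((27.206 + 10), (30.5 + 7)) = 37.206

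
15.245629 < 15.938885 True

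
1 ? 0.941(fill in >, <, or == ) >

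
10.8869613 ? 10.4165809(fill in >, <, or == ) >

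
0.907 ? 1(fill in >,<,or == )<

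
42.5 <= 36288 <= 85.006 False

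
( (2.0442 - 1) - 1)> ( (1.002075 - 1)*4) True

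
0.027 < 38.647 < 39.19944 True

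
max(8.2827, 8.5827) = 8.5827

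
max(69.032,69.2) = 69.2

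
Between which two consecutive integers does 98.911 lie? 98 and 99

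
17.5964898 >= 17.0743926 True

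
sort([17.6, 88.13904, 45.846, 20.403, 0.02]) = [0.02, 17.6, 20.403, 45.846, 88.13904]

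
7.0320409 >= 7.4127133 False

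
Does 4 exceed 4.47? No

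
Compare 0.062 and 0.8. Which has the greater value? 0.8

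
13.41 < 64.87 True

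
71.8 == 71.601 False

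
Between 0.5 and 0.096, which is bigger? 0.5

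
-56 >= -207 True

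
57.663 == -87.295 False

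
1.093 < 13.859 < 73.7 True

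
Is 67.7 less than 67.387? No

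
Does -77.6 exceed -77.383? No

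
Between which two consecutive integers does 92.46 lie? 92 and 93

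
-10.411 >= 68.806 False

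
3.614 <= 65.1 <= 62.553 False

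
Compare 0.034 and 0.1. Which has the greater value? 0.1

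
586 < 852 True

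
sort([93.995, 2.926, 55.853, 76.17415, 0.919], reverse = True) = [93.995, 76.17415, 55.853, 2.926, 0.919]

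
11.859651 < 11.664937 False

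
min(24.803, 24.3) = 24.3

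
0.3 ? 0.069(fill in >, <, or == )>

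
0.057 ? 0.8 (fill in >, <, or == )<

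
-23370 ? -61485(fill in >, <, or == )>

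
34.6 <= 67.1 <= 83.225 True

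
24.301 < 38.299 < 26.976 False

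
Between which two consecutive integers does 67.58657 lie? 67 and 68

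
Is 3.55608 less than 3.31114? No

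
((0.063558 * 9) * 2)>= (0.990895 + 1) False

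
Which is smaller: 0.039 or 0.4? 0.039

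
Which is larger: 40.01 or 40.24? 40.24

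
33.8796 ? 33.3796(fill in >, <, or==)>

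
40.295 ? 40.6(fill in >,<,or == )<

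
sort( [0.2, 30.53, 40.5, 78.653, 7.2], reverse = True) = [78.653, 40.5, 30.53, 7.2, 0.2]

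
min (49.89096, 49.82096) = 49.82096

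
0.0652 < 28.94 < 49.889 True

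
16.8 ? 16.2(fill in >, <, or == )>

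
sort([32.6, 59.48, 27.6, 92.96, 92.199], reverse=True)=[92.96, 92.199, 59.48, 32.6, 27.6]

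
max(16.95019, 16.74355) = 16.95019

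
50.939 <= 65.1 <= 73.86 True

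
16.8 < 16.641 False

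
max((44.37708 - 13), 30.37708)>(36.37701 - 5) True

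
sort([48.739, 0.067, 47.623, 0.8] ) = [0.067, 0.8, 47.623, 48.739]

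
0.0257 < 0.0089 False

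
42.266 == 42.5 False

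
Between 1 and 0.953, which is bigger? 1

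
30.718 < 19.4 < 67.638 False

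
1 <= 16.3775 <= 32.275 True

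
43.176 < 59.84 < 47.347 False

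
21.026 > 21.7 False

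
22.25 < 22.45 True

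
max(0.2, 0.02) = 0.2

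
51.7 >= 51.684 True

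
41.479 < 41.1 False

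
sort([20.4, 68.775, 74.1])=[20.4, 68.775, 74.1]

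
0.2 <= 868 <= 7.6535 False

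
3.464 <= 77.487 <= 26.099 False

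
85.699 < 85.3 False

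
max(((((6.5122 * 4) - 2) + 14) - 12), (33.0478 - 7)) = 26.0488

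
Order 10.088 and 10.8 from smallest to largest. 10.088,10.8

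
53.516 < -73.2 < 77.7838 False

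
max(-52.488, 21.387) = 21.387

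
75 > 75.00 False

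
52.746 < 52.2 False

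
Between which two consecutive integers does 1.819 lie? 1 and 2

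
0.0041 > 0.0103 False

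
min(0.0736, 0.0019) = 0.0019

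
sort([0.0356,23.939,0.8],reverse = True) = [23.939,0.8,0.0356]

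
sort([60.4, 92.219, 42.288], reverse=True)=[92.219, 60.4, 42.288]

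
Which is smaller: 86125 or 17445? 17445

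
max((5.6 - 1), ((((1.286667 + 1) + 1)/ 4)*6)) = 4.9300005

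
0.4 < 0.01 False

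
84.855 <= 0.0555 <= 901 False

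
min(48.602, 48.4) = 48.4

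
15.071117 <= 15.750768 True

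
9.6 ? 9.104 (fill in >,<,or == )>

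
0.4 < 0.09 False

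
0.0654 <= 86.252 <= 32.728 False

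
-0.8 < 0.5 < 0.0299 False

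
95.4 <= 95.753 True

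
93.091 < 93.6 True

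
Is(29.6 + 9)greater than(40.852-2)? No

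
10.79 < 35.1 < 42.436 True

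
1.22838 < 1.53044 True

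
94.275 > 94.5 False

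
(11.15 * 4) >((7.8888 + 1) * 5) True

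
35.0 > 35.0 False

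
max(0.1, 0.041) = 0.1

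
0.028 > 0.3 False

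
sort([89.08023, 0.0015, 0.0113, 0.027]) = [0.0015, 0.0113, 0.027, 89.08023]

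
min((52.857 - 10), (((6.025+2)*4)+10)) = 42.1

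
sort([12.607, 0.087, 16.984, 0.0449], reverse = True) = [16.984, 12.607, 0.087, 0.0449]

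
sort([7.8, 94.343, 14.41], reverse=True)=[94.343, 14.41, 7.8]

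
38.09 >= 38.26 False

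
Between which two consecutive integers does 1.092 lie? 1 and 2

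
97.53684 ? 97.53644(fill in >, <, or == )>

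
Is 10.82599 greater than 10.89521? No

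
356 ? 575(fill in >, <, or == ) <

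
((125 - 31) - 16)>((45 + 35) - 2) False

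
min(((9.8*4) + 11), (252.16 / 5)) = 50.2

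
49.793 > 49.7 True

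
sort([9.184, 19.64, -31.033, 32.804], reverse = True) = [32.804, 19.64, 9.184, -31.033]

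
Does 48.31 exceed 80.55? No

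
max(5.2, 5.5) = 5.5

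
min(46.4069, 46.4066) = 46.4066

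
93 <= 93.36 True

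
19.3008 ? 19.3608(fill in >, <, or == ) <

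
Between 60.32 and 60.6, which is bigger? 60.6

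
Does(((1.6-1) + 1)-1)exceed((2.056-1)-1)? Yes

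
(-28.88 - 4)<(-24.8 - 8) True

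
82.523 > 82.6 False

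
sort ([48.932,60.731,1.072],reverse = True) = [60.731,48.932,1.072]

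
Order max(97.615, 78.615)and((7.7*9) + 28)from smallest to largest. ((7.7*9) + 28), max(97.615, 78.615)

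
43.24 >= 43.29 False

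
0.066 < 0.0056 False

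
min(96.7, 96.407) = 96.407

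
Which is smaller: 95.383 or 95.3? 95.3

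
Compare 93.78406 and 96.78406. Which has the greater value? 96.78406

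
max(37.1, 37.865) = 37.865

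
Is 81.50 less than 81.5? No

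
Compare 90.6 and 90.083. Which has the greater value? 90.6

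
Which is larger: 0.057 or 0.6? 0.6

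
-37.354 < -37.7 False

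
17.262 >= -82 True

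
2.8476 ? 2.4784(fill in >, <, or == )>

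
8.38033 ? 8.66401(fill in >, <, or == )<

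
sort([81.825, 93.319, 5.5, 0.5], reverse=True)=[93.319, 81.825, 5.5, 0.5]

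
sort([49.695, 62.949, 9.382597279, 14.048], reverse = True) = [62.949, 49.695, 14.048, 9.382597279]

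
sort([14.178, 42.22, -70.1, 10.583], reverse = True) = [42.22, 14.178, 10.583, -70.1]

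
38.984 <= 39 True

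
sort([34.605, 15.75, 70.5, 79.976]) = [15.75, 34.605, 70.5, 79.976]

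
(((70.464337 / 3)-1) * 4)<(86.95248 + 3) True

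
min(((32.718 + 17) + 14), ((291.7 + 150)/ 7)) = 63.1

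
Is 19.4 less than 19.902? Yes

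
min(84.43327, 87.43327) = 84.43327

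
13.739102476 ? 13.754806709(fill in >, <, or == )<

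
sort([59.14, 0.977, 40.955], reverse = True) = [59.14, 40.955, 0.977]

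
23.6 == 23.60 True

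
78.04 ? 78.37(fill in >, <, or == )<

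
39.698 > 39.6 True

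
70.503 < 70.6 True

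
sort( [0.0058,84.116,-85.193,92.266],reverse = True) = [92.266,84.116,0.0058,-85.193]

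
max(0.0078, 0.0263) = 0.0263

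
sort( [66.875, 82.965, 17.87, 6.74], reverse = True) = [82.965, 66.875, 17.87, 6.74]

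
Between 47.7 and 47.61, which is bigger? 47.7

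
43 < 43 False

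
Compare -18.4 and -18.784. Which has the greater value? -18.4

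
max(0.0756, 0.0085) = 0.0756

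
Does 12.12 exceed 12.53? No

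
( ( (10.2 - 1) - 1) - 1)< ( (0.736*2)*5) True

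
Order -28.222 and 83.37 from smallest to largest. -28.222, 83.37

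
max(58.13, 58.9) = 58.9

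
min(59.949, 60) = 59.949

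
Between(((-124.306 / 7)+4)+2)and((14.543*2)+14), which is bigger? ((14.543*2)+14)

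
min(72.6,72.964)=72.6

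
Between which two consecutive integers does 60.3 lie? 60 and 61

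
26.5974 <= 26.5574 False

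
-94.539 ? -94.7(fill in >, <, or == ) >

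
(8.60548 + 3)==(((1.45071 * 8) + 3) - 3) False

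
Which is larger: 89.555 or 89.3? 89.555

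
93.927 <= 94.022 True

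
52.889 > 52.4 True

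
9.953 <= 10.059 True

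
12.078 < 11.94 False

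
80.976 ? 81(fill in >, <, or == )<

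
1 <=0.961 False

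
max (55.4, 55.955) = 55.955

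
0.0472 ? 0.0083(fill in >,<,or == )>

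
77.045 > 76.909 True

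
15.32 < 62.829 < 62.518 False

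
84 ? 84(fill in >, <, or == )==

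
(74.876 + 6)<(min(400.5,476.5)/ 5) False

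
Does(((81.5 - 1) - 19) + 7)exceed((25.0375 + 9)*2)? Yes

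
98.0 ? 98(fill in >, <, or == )==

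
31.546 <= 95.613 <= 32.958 False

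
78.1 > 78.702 False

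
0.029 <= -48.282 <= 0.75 False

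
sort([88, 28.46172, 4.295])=[4.295, 28.46172, 88]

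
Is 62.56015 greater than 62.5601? Yes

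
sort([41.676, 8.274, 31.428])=[8.274, 31.428, 41.676]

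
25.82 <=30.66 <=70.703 True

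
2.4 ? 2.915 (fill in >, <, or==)<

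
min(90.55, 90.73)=90.55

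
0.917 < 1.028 True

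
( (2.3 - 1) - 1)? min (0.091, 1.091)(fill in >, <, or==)>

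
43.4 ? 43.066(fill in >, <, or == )>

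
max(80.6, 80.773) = 80.773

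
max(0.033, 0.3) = 0.3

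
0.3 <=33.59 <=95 True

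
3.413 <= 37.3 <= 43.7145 True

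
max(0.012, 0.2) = 0.2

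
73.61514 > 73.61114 True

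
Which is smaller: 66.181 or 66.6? 66.181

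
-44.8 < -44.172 True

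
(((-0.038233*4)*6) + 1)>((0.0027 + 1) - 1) True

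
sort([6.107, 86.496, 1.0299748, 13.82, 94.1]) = [1.0299748, 6.107, 13.82, 86.496, 94.1]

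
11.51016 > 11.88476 False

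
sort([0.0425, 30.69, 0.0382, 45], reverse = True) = [45, 30.69, 0.0425, 0.0382]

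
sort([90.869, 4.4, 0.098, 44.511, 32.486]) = [0.098, 4.4, 32.486, 44.511, 90.869]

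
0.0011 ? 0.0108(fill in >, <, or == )<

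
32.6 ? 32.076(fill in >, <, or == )>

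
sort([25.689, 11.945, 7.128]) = [7.128, 11.945, 25.689]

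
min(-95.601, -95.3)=-95.601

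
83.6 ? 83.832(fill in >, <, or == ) <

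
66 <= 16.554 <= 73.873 False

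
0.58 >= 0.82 False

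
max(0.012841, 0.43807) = 0.43807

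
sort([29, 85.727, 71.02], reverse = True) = [85.727, 71.02, 29]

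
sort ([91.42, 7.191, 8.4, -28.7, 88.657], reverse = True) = [91.42, 88.657, 8.4, 7.191, -28.7]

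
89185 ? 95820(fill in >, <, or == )<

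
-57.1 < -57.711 False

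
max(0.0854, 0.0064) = 0.0854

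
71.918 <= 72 True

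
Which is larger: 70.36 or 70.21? 70.36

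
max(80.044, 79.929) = 80.044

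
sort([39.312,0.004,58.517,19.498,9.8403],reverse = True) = [58.517,39.312,19.498,9.8403,0.004]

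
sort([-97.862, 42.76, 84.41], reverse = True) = [84.41, 42.76, -97.862]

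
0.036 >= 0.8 False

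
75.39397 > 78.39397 False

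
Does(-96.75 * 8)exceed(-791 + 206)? No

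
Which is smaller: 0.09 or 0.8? 0.09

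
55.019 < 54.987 False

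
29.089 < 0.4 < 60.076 False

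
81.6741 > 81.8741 False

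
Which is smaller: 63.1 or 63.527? 63.1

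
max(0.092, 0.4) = 0.4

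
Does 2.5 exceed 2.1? Yes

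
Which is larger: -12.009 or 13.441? 13.441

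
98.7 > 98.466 True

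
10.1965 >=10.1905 True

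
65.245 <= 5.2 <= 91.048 False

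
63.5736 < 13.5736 False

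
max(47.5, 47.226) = 47.5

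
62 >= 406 False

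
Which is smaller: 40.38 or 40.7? 40.38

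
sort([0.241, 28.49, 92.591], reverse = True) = [92.591, 28.49, 0.241]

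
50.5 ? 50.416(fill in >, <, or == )>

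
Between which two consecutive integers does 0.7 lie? 0 and 1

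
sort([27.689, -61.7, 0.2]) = [-61.7, 0.2, 27.689]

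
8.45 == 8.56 False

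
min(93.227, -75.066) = -75.066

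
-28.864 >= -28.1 False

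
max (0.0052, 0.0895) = 0.0895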